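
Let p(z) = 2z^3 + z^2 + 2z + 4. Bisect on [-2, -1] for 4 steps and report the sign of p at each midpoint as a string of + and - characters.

p(-1.5) = -3.5 < 0, so the root lies in [-1.5, -1]
p(-1.25) = -0.84375 < 0, so the root lies in [-1.25, -1]
p(-1.125) = 0.167969 > 0, so the root lies in [-1.25, -1.125]
p(-1.1875) = -0.314 < 0, so the root lies in [-1.1875, -1.125]

--+-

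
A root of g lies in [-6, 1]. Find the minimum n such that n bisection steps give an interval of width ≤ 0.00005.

Width after n steps is 7/2^n. Need 2^n ≥ 7/0.00005 = 140000.
2^17 = 131072 < 140000 ≤ 2^18 = 262144, so n = 18.

18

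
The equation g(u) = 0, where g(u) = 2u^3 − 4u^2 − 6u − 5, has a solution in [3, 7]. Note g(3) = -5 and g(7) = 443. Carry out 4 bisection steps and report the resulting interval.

[3, 3.25]

g(5) = 115 > 0, so the root lies in [3, 5]
g(4) = 35 > 0, so the root lies in [3, 4]
g(3.5) = 10.75 > 0, so the root lies in [3, 3.5]
g(3.25) = 1.9062 > 0, so the root lies in [3, 3.25]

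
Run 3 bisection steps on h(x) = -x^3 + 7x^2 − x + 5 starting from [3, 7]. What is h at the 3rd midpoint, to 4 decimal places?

19.6250

h(5) = 50 > 0, so the root lies in [5, 7]
h(6) = 35 > 0, so the root lies in [6, 7]
h(6.5) = 19.625 > 0, so the root lies in [6.5, 7]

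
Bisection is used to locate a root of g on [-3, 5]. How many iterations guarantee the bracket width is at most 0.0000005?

24

Width after n steps is 8/2^n. Need 2^n ≥ 8/0.0000005 = 16000000.
2^23 = 8388608 < 16000000 ≤ 2^24 = 16777216, so n = 24.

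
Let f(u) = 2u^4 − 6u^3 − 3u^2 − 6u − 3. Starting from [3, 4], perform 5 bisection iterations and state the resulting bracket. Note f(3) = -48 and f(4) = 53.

[3.65625, 3.6875]

f(3.5) = -17.875 < 0, so the root lies in [3.5, 4]
f(3.75) = 11.414062 > 0, so the root lies in [3.5, 3.75]
f(3.625) = -4.628418 < 0, so the root lies in [3.625, 3.75]
f(3.6875) = 3.0264 > 0, so the root lies in [3.625, 3.6875]
f(3.65625) = -0.8905 < 0, so the root lies in [3.65625, 3.6875]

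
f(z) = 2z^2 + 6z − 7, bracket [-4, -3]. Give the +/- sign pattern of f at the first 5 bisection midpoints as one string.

---++

f(-3.5) = -3.5 < 0, so the root lies in [-4, -3.5]
f(-3.75) = -1.375 < 0, so the root lies in [-4, -3.75]
f(-3.875) = -0.21875 < 0, so the root lies in [-4, -3.875]
f(-3.9375) = 0.3828 > 0, so the root lies in [-3.9375, -3.875]
f(-3.90625) = 0.0801 > 0, so the root lies in [-3.90625, -3.875]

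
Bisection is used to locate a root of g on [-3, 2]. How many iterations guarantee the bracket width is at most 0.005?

Width after n steps is 5/2^n. Need 2^n ≥ 5/0.005 = 1000.
2^9 = 512 < 1000 ≤ 2^10 = 1024, so n = 10.

10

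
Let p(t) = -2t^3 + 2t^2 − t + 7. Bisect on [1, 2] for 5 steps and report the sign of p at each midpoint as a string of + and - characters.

++--+

m = 1.5, p(m) = 3.25 (+); new bracket [1.5, 2]
m = 1.75, p(m) = 0.65625 (+); new bracket [1.75, 2]
m = 1.875, p(m) = -1.027344 (−); new bracket [1.75, 1.875]
m = 1.8125, p(m) = -0.1509 (−); new bracket [1.75, 1.8125]
m = 1.78125, p(m) = 0.2612 (+); new bracket [1.78125, 1.8125]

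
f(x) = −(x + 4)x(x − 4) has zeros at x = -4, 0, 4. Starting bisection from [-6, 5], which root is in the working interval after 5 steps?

-4

f(-0.5) = -7.875 < 0, so the root lies in [-6, -0.5]
f(-3.25) = -17.671875 < 0, so the root lies in [-6, -3.25]
f(-4.625) = 24.931641 > 0, so the root lies in [-4.625, -3.25]
f(-3.9375) = -1.9534 < 0, so the root lies in [-4.625, -3.9375]
f(-4.28125) = 9.9715 > 0, so the root lies in [-4.28125, -3.9375]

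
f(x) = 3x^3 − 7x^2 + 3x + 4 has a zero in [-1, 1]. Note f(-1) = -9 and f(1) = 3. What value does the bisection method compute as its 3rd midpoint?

m = 0, f(m) = 4 (+); new bracket [-1, 0]
m = -0.5, f(m) = 0.375 (+); new bracket [-1, -0.5]
m = -0.75, f(m) = -3.453125 (−); new bracket [-0.75, -0.5]

-0.75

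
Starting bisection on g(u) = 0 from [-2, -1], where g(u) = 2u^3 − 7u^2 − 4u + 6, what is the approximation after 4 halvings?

-1.0625

midpoint -1.5: g = -10.5 < 0 → [-1.5, -1]
midpoint -1.25: g = -3.84375 < 0 → [-1.25, -1]
midpoint -1.125: g = -1.207031 < 0 → [-1.125, -1]
midpoint -1.0625: g = -0.0513 < 0 → [-1.0625, -1]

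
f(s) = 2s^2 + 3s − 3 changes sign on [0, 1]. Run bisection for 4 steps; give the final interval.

[0.625, 0.6875]

f(0.5) = -1 < 0, so the root lies in [0.5, 1]
f(0.75) = 0.375 > 0, so the root lies in [0.5, 0.75]
f(0.625) = -0.34375 < 0, so the root lies in [0.625, 0.75]
f(0.6875) = 0.0078 > 0, so the root lies in [0.625, 0.6875]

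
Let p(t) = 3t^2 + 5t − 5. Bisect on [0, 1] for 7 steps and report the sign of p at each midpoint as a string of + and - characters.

-+--+-+

t = 0.5 gives p = -1.75, negative; keep [0.5, 1]
t = 0.75 gives p = 0.4375, positive; keep [0.5, 0.75]
t = 0.625 gives p = -0.703125, negative; keep [0.625, 0.75]
t = 0.6875 gives p = -0.1445, negative; keep [0.6875, 0.75]
t = 0.71875 gives p = 0.1436, positive; keep [0.6875, 0.71875]
t = 0.703125 gives p = -0.0012, negative; keep [0.703125, 0.71875]
t = 0.7109375 gives p = 0.071, positive; keep [0.703125, 0.7109375]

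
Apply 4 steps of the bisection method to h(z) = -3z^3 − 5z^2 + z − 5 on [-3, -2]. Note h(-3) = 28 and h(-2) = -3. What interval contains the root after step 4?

[-2.1875, -2.125]

h(-2.5) = 8.125 > 0, so the root lies in [-2.5, -2]
h(-2.25) = 1.609375 > 0, so the root lies in [-2.25, -2]
h(-2.125) = -0.916016 < 0, so the root lies in [-2.25, -2.125]
h(-2.1875) = 0.2893 > 0, so the root lies in [-2.1875, -2.125]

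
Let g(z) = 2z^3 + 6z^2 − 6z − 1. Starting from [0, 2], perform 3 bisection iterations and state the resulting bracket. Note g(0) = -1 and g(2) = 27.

[0.75, 1]

midpoint 1: g = 1 > 0 → [0, 1]
midpoint 0.5: g = -2.25 < 0 → [0.5, 1]
midpoint 0.75: g = -1.28125 < 0 → [0.75, 1]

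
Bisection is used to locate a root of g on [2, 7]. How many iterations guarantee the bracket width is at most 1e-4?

16

Width after n steps is 5/2^n. Need 2^n ≥ 5/1e-4 = 50000.
2^15 = 32768 < 50000 ≤ 2^16 = 65536, so n = 16.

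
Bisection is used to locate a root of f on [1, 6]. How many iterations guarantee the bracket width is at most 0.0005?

14

Width after n steps is 5/2^n. Need 2^n ≥ 5/0.0005 = 10000.
2^13 = 8192 < 10000 ≤ 2^14 = 16384, so n = 14.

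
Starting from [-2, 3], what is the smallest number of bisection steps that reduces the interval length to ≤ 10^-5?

19

Width after n steps is 5/2^n. Need 2^n ≥ 5/10^-5 = 500000.
2^18 = 262144 < 500000 ≤ 2^19 = 524288, so n = 19.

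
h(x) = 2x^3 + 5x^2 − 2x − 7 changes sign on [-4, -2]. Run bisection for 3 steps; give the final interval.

h(-3) = -10 < 0, so the root lies in [-3, -2]
h(-2.5) = -2 < 0, so the root lies in [-2.5, -2]
h(-2.25) = 0.03125 > 0, so the root lies in [-2.5, -2.25]

[-2.5, -2.25]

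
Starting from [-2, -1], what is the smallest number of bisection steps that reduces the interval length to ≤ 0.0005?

Width after n steps is 1/2^n. Need 2^n ≥ 1/0.0005 = 2000.
2^10 = 1024 < 2000 ≤ 2^11 = 2048, so n = 11.

11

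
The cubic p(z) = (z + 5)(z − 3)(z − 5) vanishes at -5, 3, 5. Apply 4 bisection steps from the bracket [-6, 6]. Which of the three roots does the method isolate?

-5

p(0) = 75 > 0, so the root lies in [-6, 0]
p(-3) = 96 > 0, so the root lies in [-6, -3]
p(-4.5) = 35.625 > 0, so the root lies in [-6, -4.5]
p(-5.25) = -21.1406 < 0, so the root lies in [-5.25, -4.5]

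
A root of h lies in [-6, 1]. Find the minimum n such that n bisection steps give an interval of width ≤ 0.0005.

Width after n steps is 7/2^n. Need 2^n ≥ 7/0.0005 = 14000.
2^13 = 8192 < 14000 ≤ 2^14 = 16384, so n = 14.

14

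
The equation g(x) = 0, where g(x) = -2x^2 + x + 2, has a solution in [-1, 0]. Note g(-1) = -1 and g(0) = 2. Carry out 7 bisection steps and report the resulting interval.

midpoint -0.5: g = 1 > 0 → [-1, -0.5]
midpoint -0.75: g = 0.125 > 0 → [-1, -0.75]
midpoint -0.875: g = -0.40625 < 0 → [-0.875, -0.75]
midpoint -0.8125: g = -0.1328 < 0 → [-0.8125, -0.75]
midpoint -0.78125: g = -0.002 < 0 → [-0.78125, -0.75]
midpoint -0.765625: g = 0.062 > 0 → [-0.78125, -0.765625]
midpoint -0.7734375: g = 0.0302 > 0 → [-0.78125, -0.7734375]

[-0.78125, -0.7734375]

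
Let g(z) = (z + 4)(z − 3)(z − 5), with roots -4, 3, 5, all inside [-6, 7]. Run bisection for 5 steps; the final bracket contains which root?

m = 0.5, g(m) = 50.625 (+); new bracket [-6, 0.5]
m = -2.75, g(m) = 55.703125 (+); new bracket [-6, -2.75]
m = -4.375, g(m) = -25.927734 (−); new bracket [-4.375, -2.75]
m = -3.5625, g(m) = 24.5837 (+); new bracket [-4.375, -3.5625]
m = -3.96875, g(m) = 1.9532 (+); new bracket [-4.375, -3.96875]

-4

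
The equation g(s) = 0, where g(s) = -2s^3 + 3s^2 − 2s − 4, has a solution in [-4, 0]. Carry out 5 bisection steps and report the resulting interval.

midpoint -2: g = 28 > 0 → [-2, 0]
midpoint -1: g = 3 > 0 → [-1, 0]
midpoint -0.5: g = -2 < 0 → [-1, -0.5]
midpoint -0.75: g = 0.0312 > 0 → [-0.75, -0.5]
midpoint -0.625: g = -1.0898 < 0 → [-0.75, -0.625]

[-0.75, -0.625]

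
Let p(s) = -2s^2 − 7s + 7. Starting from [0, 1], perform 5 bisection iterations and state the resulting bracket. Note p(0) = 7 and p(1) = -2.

s = 0.5 gives p = 3, positive; keep [0.5, 1]
s = 0.75 gives p = 0.625, positive; keep [0.75, 1]
s = 0.875 gives p = -0.65625, negative; keep [0.75, 0.875]
s = 0.8125 gives p = -0.0078, negative; keep [0.75, 0.8125]
s = 0.78125 gives p = 0.3105, positive; keep [0.78125, 0.8125]

[0.78125, 0.8125]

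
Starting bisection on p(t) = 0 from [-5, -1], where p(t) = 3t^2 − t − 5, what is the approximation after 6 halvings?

p(-3) = 25 > 0, so the root lies in [-3, -1]
p(-2) = 9 > 0, so the root lies in [-2, -1]
p(-1.5) = 3.25 > 0, so the root lies in [-1.5, -1]
p(-1.25) = 0.9375 > 0, so the root lies in [-1.25, -1]
p(-1.125) = -0.0781 < 0, so the root lies in [-1.25, -1.125]
p(-1.1875) = 0.418 > 0, so the root lies in [-1.1875, -1.125]

-1.1875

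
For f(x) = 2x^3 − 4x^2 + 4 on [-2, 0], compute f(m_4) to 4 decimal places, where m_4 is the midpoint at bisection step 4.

-0.4023

m = -1, f(m) = -2 (−); new bracket [-1, 0]
m = -0.5, f(m) = 2.75 (+); new bracket [-1, -0.5]
m = -0.75, f(m) = 0.90625 (+); new bracket [-1, -0.75]
m = -0.875, f(m) = -0.4023 (−); new bracket [-0.875, -0.75]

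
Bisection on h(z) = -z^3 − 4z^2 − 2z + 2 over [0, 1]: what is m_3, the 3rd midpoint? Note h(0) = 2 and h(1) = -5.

m = 0.5, h(m) = -0.125 (−); new bracket [0, 0.5]
m = 0.25, h(m) = 1.234375 (+); new bracket [0.25, 0.5]
m = 0.375, h(m) = 0.634766 (+); new bracket [0.375, 0.5]

0.375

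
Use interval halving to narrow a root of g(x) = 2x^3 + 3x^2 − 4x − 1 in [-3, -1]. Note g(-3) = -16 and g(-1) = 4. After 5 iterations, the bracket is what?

[-2.3125, -2.25]

midpoint -2: g = 3 > 0 → [-3, -2]
midpoint -2.5: g = -3.5 < 0 → [-2.5, -2]
midpoint -2.25: g = 0.40625 > 0 → [-2.5, -2.25]
midpoint -2.375: g = -1.3711 < 0 → [-2.375, -2.25]
midpoint -2.3125: g = -0.4399 < 0 → [-2.3125, -2.25]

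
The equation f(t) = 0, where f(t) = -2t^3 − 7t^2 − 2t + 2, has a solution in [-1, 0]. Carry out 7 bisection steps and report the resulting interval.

t = -0.5 gives f = 1.5, positive; keep [-1, -0.5]
t = -0.75 gives f = 0.40625, positive; keep [-1, -0.75]
t = -0.875 gives f = -0.269531, negative; keep [-0.875, -0.75]
t = -0.8125 gives f = 0.0767, positive; keep [-0.875, -0.8125]
t = -0.84375 gives f = -0.0945, negative; keep [-0.84375, -0.8125]
t = -0.828125 gives f = -0.0084, negative; keep [-0.828125, -0.8125]
t = -0.8203125 gives f = 0.0342, positive; keep [-0.828125, -0.8203125]

[-0.828125, -0.8203125]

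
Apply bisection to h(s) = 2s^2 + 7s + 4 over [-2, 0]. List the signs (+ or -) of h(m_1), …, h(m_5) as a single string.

-+-++

h(-1) = -1 < 0, so the root lies in [-1, 0]
h(-0.5) = 1 > 0, so the root lies in [-1, -0.5]
h(-0.75) = -0.125 < 0, so the root lies in [-0.75, -0.5]
h(-0.625) = 0.4062 > 0, so the root lies in [-0.75, -0.625]
h(-0.6875) = 0.1328 > 0, so the root lies in [-0.75, -0.6875]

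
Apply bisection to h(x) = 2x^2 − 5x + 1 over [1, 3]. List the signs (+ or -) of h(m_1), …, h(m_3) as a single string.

h(2) = -1 < 0, so the root lies in [2, 3]
h(2.5) = 1 > 0, so the root lies in [2, 2.5]
h(2.25) = -0.125 < 0, so the root lies in [2.25, 2.5]

-+-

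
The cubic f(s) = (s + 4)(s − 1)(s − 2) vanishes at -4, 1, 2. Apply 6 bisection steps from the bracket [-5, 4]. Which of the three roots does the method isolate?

f(-0.5) = 13.125 > 0, so the root lies in [-5, -0.5]
f(-2.75) = 22.265625 > 0, so the root lies in [-5, -2.75]
f(-3.875) = 3.580078 > 0, so the root lies in [-5, -3.875]
f(-4.4375) = -15.3142 < 0, so the root lies in [-4.4375, -3.875]
f(-4.15625) = -4.9599 < 0, so the root lies in [-4.15625, -3.875]
f(-4.015625) = -0.4714 < 0, so the root lies in [-4.015625, -3.875]

-4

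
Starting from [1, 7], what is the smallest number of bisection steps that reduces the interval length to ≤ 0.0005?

Width after n steps is 6/2^n. Need 2^n ≥ 6/0.0005 = 12000.
2^13 = 8192 < 12000 ≤ 2^14 = 16384, so n = 14.

14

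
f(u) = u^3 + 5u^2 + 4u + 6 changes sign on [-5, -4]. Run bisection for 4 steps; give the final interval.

[-4.4375, -4.375]

u = -4.5 gives f = -1.875, negative; keep [-4.5, -4]
u = -4.25 gives f = 2.546875, positive; keep [-4.5, -4.25]
u = -4.375 gives f = 0.462891, positive; keep [-4.5, -4.375]
u = -4.4375 gives f = -0.6736, negative; keep [-4.4375, -4.375]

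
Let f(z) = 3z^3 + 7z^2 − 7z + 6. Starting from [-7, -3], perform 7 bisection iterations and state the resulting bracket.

[-3.25, -3.21875]

z = -5 gives f = -159, negative; keep [-5, -3]
z = -4 gives f = -46, negative; keep [-4, -3]
z = -3.5 gives f = -12.375, negative; keep [-3.5, -3]
z = -3.25 gives f = -0.2969, negative; keep [-3.25, -3]
z = -3.125 gives f = 4.6816, positive; keep [-3.25, -3.125]
z = -3.1875 gives f = 2.2771, positive; keep [-3.25, -3.1875]
z = -3.21875 gives f = 1.0116, positive; keep [-3.25, -3.21875]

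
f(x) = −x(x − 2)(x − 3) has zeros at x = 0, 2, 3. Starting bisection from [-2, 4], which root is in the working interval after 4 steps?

0

m = 1, f(m) = -2 (−); new bracket [-2, 1]
m = -0.5, f(m) = 4.375 (+); new bracket [-0.5, 1]
m = 0.25, f(m) = -1.203125 (−); new bracket [-0.5, 0.25]
m = -0.125, f(m) = 0.8301 (+); new bracket [-0.125, 0.25]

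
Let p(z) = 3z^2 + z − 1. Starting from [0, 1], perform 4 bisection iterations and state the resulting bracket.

[0.375, 0.4375]

z = 0.5 gives p = 0.25, positive; keep [0, 0.5]
z = 0.25 gives p = -0.5625, negative; keep [0.25, 0.5]
z = 0.375 gives p = -0.203125, negative; keep [0.375, 0.5]
z = 0.4375 gives p = 0.0117, positive; keep [0.375, 0.4375]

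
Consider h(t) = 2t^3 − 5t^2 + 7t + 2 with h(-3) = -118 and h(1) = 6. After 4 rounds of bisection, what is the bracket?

h(-1) = -12 < 0, so the root lies in [-1, 1]
h(0) = 2 > 0, so the root lies in [-1, 0]
h(-0.5) = -3 < 0, so the root lies in [-0.5, 0]
h(-0.25) = -0.0938 < 0, so the root lies in [-0.25, 0]

[-0.25, 0]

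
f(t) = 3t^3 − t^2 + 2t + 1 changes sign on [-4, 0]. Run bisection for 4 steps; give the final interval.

[-0.5, -0.25]

midpoint -2: f = -31 < 0 → [-2, 0]
midpoint -1: f = -5 < 0 → [-1, 0]
midpoint -0.5: f = -0.625 < 0 → [-0.5, 0]
midpoint -0.25: f = 0.3906 > 0 → [-0.5, -0.25]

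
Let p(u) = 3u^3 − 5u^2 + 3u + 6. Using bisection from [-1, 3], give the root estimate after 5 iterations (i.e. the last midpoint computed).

m = 1, p(m) = 7 (+); new bracket [-1, 1]
m = 0, p(m) = 6 (+); new bracket [-1, 0]
m = -0.5, p(m) = 2.875 (+); new bracket [-1, -0.5]
m = -0.75, p(m) = -0.3281 (−); new bracket [-0.75, -0.5]
m = -0.625, p(m) = 1.4395 (+); new bracket [-0.75, -0.625]

-0.625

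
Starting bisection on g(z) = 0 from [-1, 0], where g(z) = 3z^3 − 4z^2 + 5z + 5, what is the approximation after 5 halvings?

g(-0.5) = 1.125 > 0, so the root lies in [-1, -0.5]
g(-0.75) = -2.265625 < 0, so the root lies in [-0.75, -0.5]
g(-0.625) = -0.419922 < 0, so the root lies in [-0.625, -0.5]
g(-0.5625) = 0.3879 > 0, so the root lies in [-0.625, -0.5625]
g(-0.59375) = -0.0069 < 0, so the root lies in [-0.59375, -0.5625]

-0.59375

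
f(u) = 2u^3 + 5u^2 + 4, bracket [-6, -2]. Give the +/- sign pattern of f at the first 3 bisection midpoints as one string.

f(-4) = -44 < 0, so the root lies in [-4, -2]
f(-3) = -5 < 0, so the root lies in [-3, -2]
f(-2.5) = 4 > 0, so the root lies in [-3, -2.5]

--+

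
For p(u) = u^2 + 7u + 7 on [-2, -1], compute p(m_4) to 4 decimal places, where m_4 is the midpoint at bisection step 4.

0.0977

u = -1.5 gives p = -1.25, negative; keep [-1.5, -1]
u = -1.25 gives p = -0.1875, negative; keep [-1.25, -1]
u = -1.125 gives p = 0.390625, positive; keep [-1.25, -1.125]
u = -1.1875 gives p = 0.0977, positive; keep [-1.25, -1.1875]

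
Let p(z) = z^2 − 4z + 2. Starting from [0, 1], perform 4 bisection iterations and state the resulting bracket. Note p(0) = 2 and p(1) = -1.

[0.5625, 0.625]

m = 0.5, p(m) = 0.25 (+); new bracket [0.5, 1]
m = 0.75, p(m) = -0.4375 (−); new bracket [0.5, 0.75]
m = 0.625, p(m) = -0.109375 (−); new bracket [0.5, 0.625]
m = 0.5625, p(m) = 0.0664 (+); new bracket [0.5625, 0.625]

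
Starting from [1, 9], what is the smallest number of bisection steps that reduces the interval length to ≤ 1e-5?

20

Width after n steps is 8/2^n. Need 2^n ≥ 8/1e-5 = 800000.
2^19 = 524288 < 800000 ≤ 2^20 = 1048576, so n = 20.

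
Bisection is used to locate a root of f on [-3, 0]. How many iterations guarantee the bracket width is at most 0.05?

Width after n steps is 3/2^n. Need 2^n ≥ 3/0.05 = 60.
2^5 = 32 < 60 ≤ 2^6 = 64, so n = 6.

6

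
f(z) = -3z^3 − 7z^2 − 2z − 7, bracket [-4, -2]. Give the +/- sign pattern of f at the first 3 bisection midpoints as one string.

midpoint -3: f = 17 > 0 → [-3, -2]
midpoint -2.5: f = 1.125 > 0 → [-2.5, -2]
midpoint -2.25: f = -3.765625 < 0 → [-2.5, -2.25]

++-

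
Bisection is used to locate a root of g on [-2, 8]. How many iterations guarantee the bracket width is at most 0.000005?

21

Width after n steps is 10/2^n. Need 2^n ≥ 10/0.000005 = 2000000.
2^20 = 1048576 < 2000000 ≤ 2^21 = 2097152, so n = 21.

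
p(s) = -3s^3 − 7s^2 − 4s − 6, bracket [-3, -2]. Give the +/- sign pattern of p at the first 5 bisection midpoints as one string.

++-++

midpoint -2.5: p = 7.125 > 0 → [-2.5, -2]
midpoint -2.25: p = 1.734375 > 0 → [-2.25, -2]
midpoint -2.125: p = -0.322266 < 0 → [-2.25, -2.125]
midpoint -2.1875: p = 0.6565 > 0 → [-2.1875, -2.125]
midpoint -2.15625: p = 0.155 > 0 → [-2.15625, -2.125]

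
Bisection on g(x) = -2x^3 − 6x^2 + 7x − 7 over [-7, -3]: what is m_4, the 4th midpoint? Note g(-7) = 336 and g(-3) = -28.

midpoint -5: g = 58 > 0 → [-5, -3]
midpoint -4: g = -3 < 0 → [-5, -4]
midpoint -4.5: g = 22.25 > 0 → [-4.5, -4]
midpoint -4.25: g = 8.4062 > 0 → [-4.25, -4]

-4.25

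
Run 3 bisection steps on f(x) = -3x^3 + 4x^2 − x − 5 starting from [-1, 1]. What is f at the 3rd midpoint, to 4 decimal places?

x = 0 gives f = -5, negative; keep [-1, 0]
x = -0.5 gives f = -3.125, negative; keep [-1, -0.5]
x = -0.75 gives f = -0.734375, negative; keep [-1, -0.75]

-0.7344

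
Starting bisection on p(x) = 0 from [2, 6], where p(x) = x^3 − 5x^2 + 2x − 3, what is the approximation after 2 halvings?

p(4) = -11 < 0, so the root lies in [4, 6]
p(5) = 7 > 0, so the root lies in [4, 5]

5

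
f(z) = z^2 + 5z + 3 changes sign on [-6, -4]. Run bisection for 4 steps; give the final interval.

f(-5) = 3 > 0, so the root lies in [-5, -4]
f(-4.5) = 0.75 > 0, so the root lies in [-4.5, -4]
f(-4.25) = -0.1875 < 0, so the root lies in [-4.5, -4.25]
f(-4.375) = 0.2656 > 0, so the root lies in [-4.375, -4.25]

[-4.375, -4.25]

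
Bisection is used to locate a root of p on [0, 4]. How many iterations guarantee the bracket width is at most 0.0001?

Width after n steps is 4/2^n. Need 2^n ≥ 4/0.0001 = 40000.
2^15 = 32768 < 40000 ≤ 2^16 = 65536, so n = 16.

16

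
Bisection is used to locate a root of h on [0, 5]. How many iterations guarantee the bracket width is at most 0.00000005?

Width after n steps is 5/2^n. Need 2^n ≥ 5/0.00000005 = 100000000.
2^26 = 67108864 < 100000000 ≤ 2^27 = 134217728, so n = 27.

27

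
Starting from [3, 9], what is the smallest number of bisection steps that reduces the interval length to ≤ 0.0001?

Width after n steps is 6/2^n. Need 2^n ≥ 6/0.0001 = 60000.
2^15 = 32768 < 60000 ≤ 2^16 = 65536, so n = 16.

16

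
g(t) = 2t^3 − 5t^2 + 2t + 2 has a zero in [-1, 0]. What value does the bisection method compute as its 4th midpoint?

midpoint -0.5: g = -0.5 < 0 → [-0.5, 0]
midpoint -0.25: g = 1.15625 > 0 → [-0.5, -0.25]
midpoint -0.375: g = 0.441406 > 0 → [-0.5, -0.375]
midpoint -0.4375: g = 0.0005 > 0 → [-0.5, -0.4375]

-0.4375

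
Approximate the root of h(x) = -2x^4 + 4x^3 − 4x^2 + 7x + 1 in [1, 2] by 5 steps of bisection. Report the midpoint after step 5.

1.96875

h(1.5) = 5.875 > 0, so the root lies in [1.5, 2]
h(1.75) = 3.679688 > 0, so the root lies in [1.75, 2]
h(1.875) = 1.710449 > 0, so the root lies in [1.875, 2]
h(1.9375) = 0.456 > 0, so the root lies in [1.9375, 2]
h(1.96875) = -0.2457 < 0, so the root lies in [1.9375, 1.96875]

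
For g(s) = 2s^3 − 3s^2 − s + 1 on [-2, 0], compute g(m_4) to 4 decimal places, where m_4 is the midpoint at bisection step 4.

-0.0352

midpoint -1: g = -3 < 0 → [-1, 0]
midpoint -0.5: g = 0.5 > 0 → [-1, -0.5]
midpoint -0.75: g = -0.78125 < 0 → [-0.75, -0.5]
midpoint -0.625: g = -0.0352 < 0 → [-0.625, -0.5]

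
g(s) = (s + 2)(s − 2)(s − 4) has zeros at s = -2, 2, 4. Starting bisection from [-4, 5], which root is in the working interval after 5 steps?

m = 0.5, g(m) = 13.125 (+); new bracket [-4, 0.5]
m = -1.75, g(m) = 5.390625 (+); new bracket [-4, -1.75]
m = -2.875, g(m) = -29.326172 (−); new bracket [-2.875, -1.75]
m = -2.3125, g(m) = -8.5071 (−); new bracket [-2.3125, -1.75]
m = -2.03125, g(m) = -0.7598 (−); new bracket [-2.03125, -1.75]

-2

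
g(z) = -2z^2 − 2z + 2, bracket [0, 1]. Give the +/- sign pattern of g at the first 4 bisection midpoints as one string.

+--+

z = 0.5 gives g = 0.5, positive; keep [0.5, 1]
z = 0.75 gives g = -0.625, negative; keep [0.5, 0.75]
z = 0.625 gives g = -0.03125, negative; keep [0.5, 0.625]
z = 0.5625 gives g = 0.2422, positive; keep [0.5625, 0.625]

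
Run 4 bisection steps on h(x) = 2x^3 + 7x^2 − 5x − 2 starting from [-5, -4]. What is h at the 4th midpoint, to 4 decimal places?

m = -4.5, h(m) = -20 (−); new bracket [-4.5, -4]
m = -4.25, h(m) = -7.84375 (−); new bracket [-4.25, -4]
m = -4.125, h(m) = -2.644531 (−); new bracket [-4.125, -4]
m = -4.0625, h(m) = -0.2544 (−); new bracket [-4.0625, -4]

-0.2544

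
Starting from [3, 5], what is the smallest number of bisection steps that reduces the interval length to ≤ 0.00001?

Width after n steps is 2/2^n. Need 2^n ≥ 2/0.00001 = 200000.
2^17 = 131072 < 200000 ≤ 2^18 = 262144, so n = 18.

18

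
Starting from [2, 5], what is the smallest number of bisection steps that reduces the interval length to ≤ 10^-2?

9

Width after n steps is 3/2^n. Need 2^n ≥ 3/10^-2 = 300.
2^8 = 256 < 300 ≤ 2^9 = 512, so n = 9.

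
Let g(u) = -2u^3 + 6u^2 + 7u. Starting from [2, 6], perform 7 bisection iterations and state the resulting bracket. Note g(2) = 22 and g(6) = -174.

[3.875, 3.90625]

m = 4, g(m) = -4 (−); new bracket [2, 4]
m = 3, g(m) = 21 (+); new bracket [3, 4]
m = 3.5, g(m) = 12.25 (+); new bracket [3.5, 4]
m = 3.75, g(m) = 5.1562 (+); new bracket [3.75, 4]
m = 3.875, g(m) = 0.8477 (+); new bracket [3.875, 4]
m = 3.9375, g(m) = -1.5073 (−); new bracket [3.875, 3.9375]
m = 3.90625, g(m) = -0.3128 (−); new bracket [3.875, 3.90625]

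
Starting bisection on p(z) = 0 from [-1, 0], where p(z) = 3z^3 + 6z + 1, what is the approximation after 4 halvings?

-0.1875

midpoint -0.5: p = -2.375 < 0 → [-0.5, 0]
midpoint -0.25: p = -0.546875 < 0 → [-0.25, 0]
midpoint -0.125: p = 0.244141 > 0 → [-0.25, -0.125]
midpoint -0.1875: p = -0.1448 < 0 → [-0.1875, -0.125]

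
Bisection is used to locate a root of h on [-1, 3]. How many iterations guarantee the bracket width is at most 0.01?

9

Width after n steps is 4/2^n. Need 2^n ≥ 4/0.01 = 400.
2^8 = 256 < 400 ≤ 2^9 = 512, so n = 9.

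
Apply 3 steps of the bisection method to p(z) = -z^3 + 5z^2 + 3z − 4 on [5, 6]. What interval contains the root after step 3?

[5.375, 5.5]

p(5.5) = -2.625 < 0, so the root lies in [5, 5.5]
p(5.25) = 4.859375 > 0, so the root lies in [5.25, 5.5]
p(5.375) = 1.291016 > 0, so the root lies in [5.375, 5.5]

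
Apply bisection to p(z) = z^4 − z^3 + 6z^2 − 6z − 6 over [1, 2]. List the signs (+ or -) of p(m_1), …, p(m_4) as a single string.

+---

p(1.5) = 0.1875 > 0, so the root lies in [1, 1.5]
p(1.25) = -3.636719 < 0, so the root lies in [1.25, 1.5]
p(1.375) = -1.931396 < 0, so the root lies in [1.375, 1.5]
p(1.4375) = -0.927 < 0, so the root lies in [1.4375, 1.5]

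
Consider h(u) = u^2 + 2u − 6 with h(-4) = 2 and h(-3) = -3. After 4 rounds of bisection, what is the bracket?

h(-3.5) = -0.75 < 0, so the root lies in [-4, -3.5]
h(-3.75) = 0.5625 > 0, so the root lies in [-3.75, -3.5]
h(-3.625) = -0.109375 < 0, so the root lies in [-3.75, -3.625]
h(-3.6875) = 0.2227 > 0, so the root lies in [-3.6875, -3.625]

[-3.6875, -3.625]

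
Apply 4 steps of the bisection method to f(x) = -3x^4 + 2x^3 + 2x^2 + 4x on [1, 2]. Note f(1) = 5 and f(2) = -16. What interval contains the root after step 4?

[1.5625, 1.625]

f(1.5) = 2.0625 > 0, so the root lies in [1.5, 2]
f(1.75) = -4.292969 < 0, so the root lies in [1.5, 1.75]
f(1.625) = -0.55542 < 0, so the root lies in [1.5, 1.625]
f(1.5625) = 0.8808 > 0, so the root lies in [1.5625, 1.625]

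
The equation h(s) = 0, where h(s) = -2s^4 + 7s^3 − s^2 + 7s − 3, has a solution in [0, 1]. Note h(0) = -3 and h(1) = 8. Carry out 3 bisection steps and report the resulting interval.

s = 0.5 gives h = 1, positive; keep [0, 0.5]
s = 0.25 gives h = -1.210938, negative; keep [0.25, 0.5]
s = 0.375 gives h = -0.186035, negative; keep [0.375, 0.5]

[0.375, 0.5]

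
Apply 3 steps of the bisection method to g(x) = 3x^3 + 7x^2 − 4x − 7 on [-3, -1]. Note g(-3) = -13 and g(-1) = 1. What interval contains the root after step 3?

x = -2 gives g = 5, positive; keep [-3, -2]
x = -2.5 gives g = -0.125, negative; keep [-2.5, -2]
x = -2.25 gives g = 3.265625, positive; keep [-2.5, -2.25]

[-2.5, -2.25]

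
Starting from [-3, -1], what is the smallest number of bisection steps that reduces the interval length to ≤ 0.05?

6

Width after n steps is 2/2^n. Need 2^n ≥ 2/0.05 = 40.
2^5 = 32 < 40 ≤ 2^6 = 64, so n = 6.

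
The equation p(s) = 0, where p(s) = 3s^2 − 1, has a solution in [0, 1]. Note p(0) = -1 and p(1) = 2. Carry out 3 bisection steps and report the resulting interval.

s = 0.5 gives p = -0.25, negative; keep [0.5, 1]
s = 0.75 gives p = 0.6875, positive; keep [0.5, 0.75]
s = 0.625 gives p = 0.171875, positive; keep [0.5, 0.625]

[0.5, 0.625]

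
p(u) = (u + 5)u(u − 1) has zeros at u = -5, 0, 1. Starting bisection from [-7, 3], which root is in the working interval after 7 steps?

u = -2 gives p = 18, positive; keep [-7, -2]
u = -4.5 gives p = 12.375, positive; keep [-7, -4.5]
u = -5.75 gives p = -29.109375, negative; keep [-5.75, -4.5]
u = -5.125 gives p = -3.9238, negative; keep [-5.125, -4.5]
u = -4.8125 gives p = 5.2449, positive; keep [-5.125, -4.8125]
u = -4.96875 gives p = 0.9268, positive; keep [-5.125, -4.96875]
u = -5.046875 gives p = -1.4305, negative; keep [-5.046875, -4.96875]

-5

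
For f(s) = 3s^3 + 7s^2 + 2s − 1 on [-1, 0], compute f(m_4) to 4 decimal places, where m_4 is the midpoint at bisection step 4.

-0.0413

m = -0.5, f(m) = -0.625 (−); new bracket [-1, -0.5]
m = -0.75, f(m) = 0.171875 (+); new bracket [-0.75, -0.5]
m = -0.625, f(m) = -0.248047 (−); new bracket [-0.75, -0.625]
m = -0.6875, f(m) = -0.0413 (−); new bracket [-0.75, -0.6875]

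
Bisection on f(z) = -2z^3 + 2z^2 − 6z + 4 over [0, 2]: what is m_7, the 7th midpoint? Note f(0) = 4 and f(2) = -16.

z = 1 gives f = -2, negative; keep [0, 1]
z = 0.5 gives f = 1.25, positive; keep [0.5, 1]
z = 0.75 gives f = -0.21875, negative; keep [0.5, 0.75]
z = 0.625 gives f = 0.543, positive; keep [0.625, 0.75]
z = 0.6875 gives f = 0.1704, positive; keep [0.6875, 0.75]
z = 0.71875 gives f = -0.0219, negative; keep [0.6875, 0.71875]
z = 0.703125 gives f = 0.0748, positive; keep [0.703125, 0.71875]

0.703125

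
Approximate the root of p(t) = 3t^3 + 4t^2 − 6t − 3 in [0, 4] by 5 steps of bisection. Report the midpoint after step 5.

m = 2, p(m) = 25 (+); new bracket [0, 2]
m = 1, p(m) = -2 (−); new bracket [1, 2]
m = 1.5, p(m) = 7.125 (+); new bracket [1, 1.5]
m = 1.25, p(m) = 1.6094 (+); new bracket [1, 1.25]
m = 1.125, p(m) = -0.416 (−); new bracket [1.125, 1.25]

1.125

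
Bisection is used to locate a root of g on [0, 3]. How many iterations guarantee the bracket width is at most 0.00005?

Width after n steps is 3/2^n. Need 2^n ≥ 3/0.00005 = 60000.
2^15 = 32768 < 60000 ≤ 2^16 = 65536, so n = 16.

16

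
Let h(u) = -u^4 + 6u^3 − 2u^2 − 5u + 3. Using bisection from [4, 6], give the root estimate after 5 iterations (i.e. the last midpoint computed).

5.4375

h(5) = 53 > 0, so the root lies in [5, 6]
h(5.5) = -1.8125 < 0, so the root lies in [5, 5.5]
h(5.25) = 30.152344 > 0, so the root lies in [5.25, 5.5]
h(5.375) = 15.3982 > 0, so the root lies in [5.375, 5.5]
h(5.4375) = 7.1113 > 0, so the root lies in [5.4375, 5.5]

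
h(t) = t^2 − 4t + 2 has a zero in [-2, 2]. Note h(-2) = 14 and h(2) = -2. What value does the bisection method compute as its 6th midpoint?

h(0) = 2 > 0, so the root lies in [0, 2]
h(1) = -1 < 0, so the root lies in [0, 1]
h(0.5) = 0.25 > 0, so the root lies in [0.5, 1]
h(0.75) = -0.4375 < 0, so the root lies in [0.5, 0.75]
h(0.625) = -0.1094 < 0, so the root lies in [0.5, 0.625]
h(0.5625) = 0.0664 > 0, so the root lies in [0.5625, 0.625]

0.5625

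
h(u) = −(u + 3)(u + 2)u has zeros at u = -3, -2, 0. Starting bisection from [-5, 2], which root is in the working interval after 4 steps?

h(-1.5) = 1.125 > 0, so the root lies in [-1.5, 2]
h(0.25) = -1.828125 < 0, so the root lies in [-1.5, 0.25]
h(-0.625) = 2.041016 > 0, so the root lies in [-0.625, 0.25]
h(-0.1875) = 0.9558 > 0, so the root lies in [-0.1875, 0.25]

0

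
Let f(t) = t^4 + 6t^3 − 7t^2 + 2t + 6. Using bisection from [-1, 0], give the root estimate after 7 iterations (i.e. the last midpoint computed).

-0.6640625

t = -0.5 gives f = 2.5625, positive; keep [-1, -0.5]
t = -0.75 gives f = -1.652344, negative; keep [-0.75, -0.5]
t = -0.625 gives f = 0.703369, positive; keep [-0.75, -0.625]
t = -0.6875 gives f = -0.4099, negative; keep [-0.6875, -0.625]
t = -0.65625 gives f = 0.1626, positive; keep [-0.6875, -0.65625]
t = -0.671875 gives f = -0.1197, negative; keep [-0.671875, -0.65625]
t = -0.6640625 gives f = 0.0225, positive; keep [-0.671875, -0.6640625]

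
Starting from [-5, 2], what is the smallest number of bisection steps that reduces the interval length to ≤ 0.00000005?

Width after n steps is 7/2^n. Need 2^n ≥ 7/0.00000005 = 140000000.
2^27 = 134217728 < 140000000 ≤ 2^28 = 268435456, so n = 28.

28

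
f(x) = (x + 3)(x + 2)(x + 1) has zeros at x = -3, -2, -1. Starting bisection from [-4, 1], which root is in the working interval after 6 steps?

-1

x = -1.5 gives f = -0.375, negative; keep [-1.5, 1]
x = -0.25 gives f = 3.609375, positive; keep [-1.5, -0.25]
x = -0.875 gives f = 0.298828, positive; keep [-1.5, -0.875]
x = -1.1875 gives f = -0.2761, negative; keep [-1.1875, -0.875]
x = -1.03125 gives f = -0.0596, negative; keep [-1.03125, -0.875]
x = -0.953125 gives f = 0.1004, positive; keep [-1.03125, -0.953125]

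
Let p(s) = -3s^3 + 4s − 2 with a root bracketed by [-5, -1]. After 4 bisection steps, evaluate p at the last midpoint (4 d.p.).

midpoint -3: p = 67 > 0 → [-3, -1]
midpoint -2: p = 14 > 0 → [-2, -1]
midpoint -1.5: p = 2.125 > 0 → [-1.5, -1]
midpoint -1.25: p = -1.1406 < 0 → [-1.5, -1.25]

-1.1406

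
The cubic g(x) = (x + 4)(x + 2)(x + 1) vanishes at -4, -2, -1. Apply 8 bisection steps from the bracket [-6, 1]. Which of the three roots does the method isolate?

m = -2.5, g(m) = 1.125 (+); new bracket [-6, -2.5]
m = -4.25, g(m) = -1.828125 (−); new bracket [-4.25, -2.5]
m = -3.375, g(m) = 2.041016 (+); new bracket [-4.25, -3.375]
m = -3.8125, g(m) = 0.9558 (+); new bracket [-4.25, -3.8125]
m = -4.03125, g(m) = -0.1924 (−); new bracket [-4.03125, -3.8125]
m = -3.921875, g(m) = 0.4387 (+); new bracket [-4.03125, -3.921875]
m = -3.9765625, g(m) = 0.1379 (+); new bracket [-4.03125, -3.9765625]
m = -4.00390625, g(m) = -0.0235 (−); new bracket [-4.00390625, -3.9765625]

-4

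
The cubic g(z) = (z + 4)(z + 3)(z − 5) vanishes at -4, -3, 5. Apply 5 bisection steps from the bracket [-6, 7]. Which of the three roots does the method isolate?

g(0.5) = -70.875 < 0, so the root lies in [0.5, 7]
g(3.75) = -65.390625 < 0, so the root lies in [3.75, 7]
g(5.375) = 29.443359 > 0, so the root lies in [3.75, 5.375]
g(4.5625) = -28.3298 < 0, so the root lies in [4.5625, 5.375]
g(4.96875) = -2.2334 < 0, so the root lies in [4.96875, 5.375]

5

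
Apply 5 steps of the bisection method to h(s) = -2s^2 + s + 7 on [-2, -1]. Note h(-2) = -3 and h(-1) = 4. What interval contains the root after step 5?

h(-1.5) = 1 > 0, so the root lies in [-2, -1.5]
h(-1.75) = -0.875 < 0, so the root lies in [-1.75, -1.5]
h(-1.625) = 0.09375 > 0, so the root lies in [-1.75, -1.625]
h(-1.6875) = -0.3828 < 0, so the root lies in [-1.6875, -1.625]
h(-1.65625) = -0.1426 < 0, so the root lies in [-1.65625, -1.625]

[-1.65625, -1.625]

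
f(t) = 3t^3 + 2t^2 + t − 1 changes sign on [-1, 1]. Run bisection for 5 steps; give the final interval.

midpoint 0: f = -1 < 0 → [0, 1]
midpoint 0.5: f = 0.375 > 0 → [0, 0.5]
midpoint 0.25: f = -0.578125 < 0 → [0.25, 0.5]
midpoint 0.375: f = -0.1855 < 0 → [0.375, 0.5]
midpoint 0.4375: f = 0.0715 > 0 → [0.375, 0.4375]

[0.375, 0.4375]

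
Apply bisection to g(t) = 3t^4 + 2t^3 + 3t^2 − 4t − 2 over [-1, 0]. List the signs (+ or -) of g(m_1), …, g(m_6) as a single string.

t = -0.5 gives g = 0.6875, positive; keep [-0.5, 0]
t = -0.25 gives g = -0.832031, negative; keep [-0.5, -0.25]
t = -0.375 gives g = -0.124268, negative; keep [-0.5, -0.375]
t = -0.4375 gives g = 0.2666, positive; keep [-0.4375, -0.375]
t = -0.40625 gives g = 0.0677, positive; keep [-0.40625, -0.375]
t = -0.390625 gives g = -0.0291, negative; keep [-0.40625, -0.390625]

+--++-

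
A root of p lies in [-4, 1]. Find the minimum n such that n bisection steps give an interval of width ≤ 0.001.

13

Width after n steps is 5/2^n. Need 2^n ≥ 5/0.001 = 5000.
2^12 = 4096 < 5000 ≤ 2^13 = 8192, so n = 13.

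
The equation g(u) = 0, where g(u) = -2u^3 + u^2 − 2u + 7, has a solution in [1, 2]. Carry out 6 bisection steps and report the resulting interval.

midpoint 1.5: g = -0.5 < 0 → [1, 1.5]
midpoint 1.25: g = 2.15625 > 0 → [1.25, 1.5]
midpoint 1.375: g = 0.941406 > 0 → [1.375, 1.5]
midpoint 1.4375: g = 0.2505 > 0 → [1.4375, 1.5]
midpoint 1.46875: g = -0.1171 < 0 → [1.4375, 1.46875]
midpoint 1.453125: g = 0.0686 > 0 → [1.453125, 1.46875]

[1.453125, 1.46875]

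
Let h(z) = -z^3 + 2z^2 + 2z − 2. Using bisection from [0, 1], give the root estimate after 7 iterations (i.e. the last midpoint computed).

z = 0.5 gives h = -0.625, negative; keep [0.5, 1]
z = 0.75 gives h = 0.203125, positive; keep [0.5, 0.75]
z = 0.625 gives h = -0.212891, negative; keep [0.625, 0.75]
z = 0.6875 gives h = -0.0046, negative; keep [0.6875, 0.75]
z = 0.71875 gives h = 0.0994, positive; keep [0.6875, 0.71875]
z = 0.703125 gives h = 0.0474, positive; keep [0.6875, 0.703125]
z = 0.6953125 gives h = 0.0214, positive; keep [0.6875, 0.6953125]

0.6953125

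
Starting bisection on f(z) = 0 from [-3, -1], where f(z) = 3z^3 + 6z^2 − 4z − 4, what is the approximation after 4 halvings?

-2.375

m = -2, f(m) = 4 (+); new bracket [-3, -2]
m = -2.5, f(m) = -3.375 (−); new bracket [-2.5, -2]
m = -2.25, f(m) = 1.203125 (+); new bracket [-2.5, -2.25]
m = -2.375, f(m) = -0.8457 (−); new bracket [-2.375, -2.25]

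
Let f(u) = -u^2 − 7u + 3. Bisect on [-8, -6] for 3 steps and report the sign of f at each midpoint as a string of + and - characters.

m = -7, f(m) = 3 (+); new bracket [-8, -7]
m = -7.5, f(m) = -0.75 (−); new bracket [-7.5, -7]
m = -7.25, f(m) = 1.1875 (+); new bracket [-7.5, -7.25]

+-+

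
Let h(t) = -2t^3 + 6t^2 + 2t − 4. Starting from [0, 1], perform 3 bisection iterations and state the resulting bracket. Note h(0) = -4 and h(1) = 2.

m = 0.5, h(m) = -1.75 (−); new bracket [0.5, 1]
m = 0.75, h(m) = 0.03125 (+); new bracket [0.5, 0.75]
m = 0.625, h(m) = -0.894531 (−); new bracket [0.625, 0.75]

[0.625, 0.75]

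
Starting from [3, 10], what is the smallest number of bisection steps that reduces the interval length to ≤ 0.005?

Width after n steps is 7/2^n. Need 2^n ≥ 7/0.005 = 1400.
2^10 = 1024 < 1400 ≤ 2^11 = 2048, so n = 11.

11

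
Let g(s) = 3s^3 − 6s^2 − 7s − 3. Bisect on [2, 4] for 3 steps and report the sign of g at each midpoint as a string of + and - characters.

+--

g(3) = 3 > 0, so the root lies in [2, 3]
g(2.5) = -11.125 < 0, so the root lies in [2.5, 3]
g(2.75) = -5.234375 < 0, so the root lies in [2.75, 3]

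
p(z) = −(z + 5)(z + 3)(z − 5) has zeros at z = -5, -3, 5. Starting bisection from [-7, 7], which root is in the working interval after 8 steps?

z = 0 gives p = 75, positive; keep [0, 7]
z = 3.5 gives p = 82.875, positive; keep [3.5, 7]
z = 5.25 gives p = -21.140625, negative; keep [3.5, 5.25]
z = 4.375 gives p = 43.2129, positive; keep [4.375, 5.25]
z = 4.8125 gives p = 14.3738, positive; keep [4.8125, 5.25]
z = 5.03125 gives p = -2.5176, negative; keep [4.8125, 5.03125]
z = 4.921875 gives p = 6.1406, positive; keep [4.921875, 5.03125]
z = 4.9765625 gives p = 1.8651, positive; keep [4.9765625, 5.03125]

5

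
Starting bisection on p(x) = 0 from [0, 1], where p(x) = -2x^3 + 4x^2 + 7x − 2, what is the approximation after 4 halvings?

0.3125

m = 0.5, p(m) = 2.25 (+); new bracket [0, 0.5]
m = 0.25, p(m) = -0.03125 (−); new bracket [0.25, 0.5]
m = 0.375, p(m) = 1.082031 (+); new bracket [0.25, 0.375]
m = 0.3125, p(m) = 0.5171 (+); new bracket [0.25, 0.3125]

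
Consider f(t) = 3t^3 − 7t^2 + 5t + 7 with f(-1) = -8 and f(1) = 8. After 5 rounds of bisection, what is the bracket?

[-0.6875, -0.625]

t = 0 gives f = 7, positive; keep [-1, 0]
t = -0.5 gives f = 2.375, positive; keep [-1, -0.5]
t = -0.75 gives f = -1.953125, negative; keep [-0.75, -0.5]
t = -0.625 gives f = 0.4082, positive; keep [-0.75, -0.625]
t = -0.6875 gives f = -0.7209, negative; keep [-0.6875, -0.625]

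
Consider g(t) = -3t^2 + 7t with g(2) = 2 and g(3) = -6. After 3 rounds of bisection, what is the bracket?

[2.25, 2.375]

m = 2.5, g(m) = -1.25 (−); new bracket [2, 2.5]
m = 2.25, g(m) = 0.5625 (+); new bracket [2.25, 2.5]
m = 2.375, g(m) = -0.296875 (−); new bracket [2.25, 2.375]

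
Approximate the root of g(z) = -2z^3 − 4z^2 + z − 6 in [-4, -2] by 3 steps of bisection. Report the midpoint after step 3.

z = -3 gives g = 9, positive; keep [-3, -2]
z = -2.5 gives g = -2.25, negative; keep [-3, -2.5]
z = -2.75 gives g = 2.59375, positive; keep [-2.75, -2.5]

-2.75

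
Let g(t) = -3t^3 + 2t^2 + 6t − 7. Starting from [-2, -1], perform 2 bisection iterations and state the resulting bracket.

[-1.75, -1.5]

g(-1.5) = -1.375 < 0, so the root lies in [-2, -1.5]
g(-1.75) = 4.703125 > 0, so the root lies in [-1.75, -1.5]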